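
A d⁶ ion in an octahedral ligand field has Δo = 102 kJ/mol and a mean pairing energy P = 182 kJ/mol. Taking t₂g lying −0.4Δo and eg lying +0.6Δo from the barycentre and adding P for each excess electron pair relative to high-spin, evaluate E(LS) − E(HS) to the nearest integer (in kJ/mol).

High-spin: t₂g⁴ eg², CFSE = -0.4Δo = -41 kJ/mol.
Low-spin t₂g⁶ eg⁰ gives -2.4Δo = -245 kJ/mol, but forming 2 extra pairs costs 2P = 364 kJ/mol, so E(LS) = -245 + 364 = 119 kJ/mol.
Thus E(LS) − E(HS) = 160 kJ/mol.

160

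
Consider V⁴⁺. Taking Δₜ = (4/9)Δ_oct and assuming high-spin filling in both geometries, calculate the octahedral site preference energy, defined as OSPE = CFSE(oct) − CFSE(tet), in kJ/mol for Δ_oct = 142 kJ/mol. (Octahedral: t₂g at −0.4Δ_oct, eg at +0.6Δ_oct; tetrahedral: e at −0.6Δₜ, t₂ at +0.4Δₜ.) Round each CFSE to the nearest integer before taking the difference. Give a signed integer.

Group 5 minus oxidation state +4 gives a d¹ configuration for V⁴⁺.
Octahedral high-spin t2g^1 e_g^0: CFSE = -0.4 × 142 = -57 kJ/mol.
In a tetrahedral site the filling is e^1 t2^0: CFSE(tet) = -0.6Δₜ = -0.6 × (4/9)(142) = -38 kJ/mol.
OSPE = -57 − (-38) = -19 kJ/mol.

-19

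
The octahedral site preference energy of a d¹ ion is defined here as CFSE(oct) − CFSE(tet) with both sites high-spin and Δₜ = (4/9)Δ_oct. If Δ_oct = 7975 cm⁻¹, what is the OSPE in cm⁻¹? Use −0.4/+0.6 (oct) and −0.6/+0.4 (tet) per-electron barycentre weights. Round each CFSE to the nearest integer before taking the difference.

Octahedral high-spin t₂g¹ eg⁰: CFSE = -0.4 × 7975 = -3190 cm⁻¹.
Tetrahedral: e¹ t₂⁰, CFSE = 1(−0.6) + 0(+0.4) = -0.6Δₜ = -0.6 × (4/9) × 7975 = -2127 cm⁻¹.
Subtracting, OSPE = -3190 − (-2127) = -1063 cm⁻¹.

-1063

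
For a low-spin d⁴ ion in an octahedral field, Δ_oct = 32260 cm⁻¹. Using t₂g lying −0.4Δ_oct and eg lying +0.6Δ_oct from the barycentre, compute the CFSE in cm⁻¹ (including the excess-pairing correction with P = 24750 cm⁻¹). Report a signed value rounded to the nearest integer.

The d⁴ electrons fill as t₂g⁴ eg⁰.
CFSE(orbital) = 4×(-0.4Δ_oct) + 0×(0.6Δ_oct) = -1.6Δ_oct; with Δ_oct = 32260 cm⁻¹ that is -51616 cm⁻¹.
High-spin d⁴ would be t₂g³ eg¹ with 0 pairs; low-spin has 1, so 1 excess pair costs +1P = +24750 cm⁻¹.
Combining: -51616 + 24750 = -26866 cm⁻¹.

-26866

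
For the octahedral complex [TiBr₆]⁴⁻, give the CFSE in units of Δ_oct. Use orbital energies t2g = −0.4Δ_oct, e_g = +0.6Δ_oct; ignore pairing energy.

-0.8 Δ_oct

Each Br⁻ contributes -1; 6 × (-1) = -6. With overall charge -4, Ti is in the +2 oxidation state.
Ti is in group 4, so Ti²⁺ is d² (4 − 2 = 2).
Configuration: t2g^2 e_g^0.
CFSE = 2(-0.4Δ_oct) + 0(0.6Δ_oct) = -0.8Δ_oct + 0.0Δ_oct = -0.8Δ_oct.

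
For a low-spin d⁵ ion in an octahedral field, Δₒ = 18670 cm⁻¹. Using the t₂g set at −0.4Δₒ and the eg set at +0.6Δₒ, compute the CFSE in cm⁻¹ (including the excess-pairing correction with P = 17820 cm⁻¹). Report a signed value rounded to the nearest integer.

-1700

Configuration: t₂g⁵ eg⁰.
CFSE(orbital) = 5×(-0.4Δₒ) + 0×(0.6Δₒ) = -2.0Δₒ; with Δₒ = 18670 cm⁻¹ that is -37340 cm⁻¹.
Pairing penalty: 2 pairs vs 0 in the high-spin reference → 2 extra × P = 35640 cm⁻¹.
Overall CFSE = -37340 + 35640 = -1700 cm⁻¹.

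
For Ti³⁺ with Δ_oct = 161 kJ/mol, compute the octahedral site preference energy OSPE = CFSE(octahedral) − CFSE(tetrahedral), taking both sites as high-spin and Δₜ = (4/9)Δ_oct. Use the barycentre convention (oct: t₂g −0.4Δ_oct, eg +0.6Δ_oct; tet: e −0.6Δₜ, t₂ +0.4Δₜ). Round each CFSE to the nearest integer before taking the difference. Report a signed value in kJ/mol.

Ti³⁺: group 4, so d-count = 4 − 3 = 1.
Octahedral high-spin t2g^1 e_g^0: CFSE = -0.4 × 161 = -64 kJ/mol.
In a tetrahedral site the filling is e^1 t2^0: CFSE(tet) = -0.6Δₜ = -0.6 × (4/9)(161) = -43 kJ/mol.
Subtracting, OSPE = -64 − (-43) = -21 kJ/mol.

-21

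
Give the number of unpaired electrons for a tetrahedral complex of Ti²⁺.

2

Ti is in group 4, so Ti²⁺ is d² (4 − 2 = 2).
Tetrahedral fields are weak (Δₜ ≈ 4/9 Δₒ), so electrons fill high-spin.
Configuration: e² t₂⁰, giving 2 unpaired electrons.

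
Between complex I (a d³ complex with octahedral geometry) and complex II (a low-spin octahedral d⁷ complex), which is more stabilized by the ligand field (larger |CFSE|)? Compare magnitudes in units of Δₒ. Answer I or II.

I: For octahedral d³ the high- and low-spin configurations coincide; t₂g³ eg⁰, CFSE = -1.2Δₒ.
II: t₂g⁶ eg¹, CFSE = -1.8Δₒ.
So II has the larger |CFSE|.

II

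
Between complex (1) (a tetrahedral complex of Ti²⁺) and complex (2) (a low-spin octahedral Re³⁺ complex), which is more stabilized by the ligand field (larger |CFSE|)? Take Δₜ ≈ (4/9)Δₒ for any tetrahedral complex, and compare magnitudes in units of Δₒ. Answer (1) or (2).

(1): Group 4 minus oxidation state +2 gives a d² configuration for Ti²⁺; With tetrahedral geometry the complex is necessarily high-spin; e² t₂⁰, CFSE = -1.2Δₜ ≈ -0.53Δₒ.
(2): Re sits in group 7; removing 3 electrons leaves Re³⁺ with 7 − 3 = 4 d electrons; t₂g⁴ eg⁰, CFSE = -1.6Δₒ.
So (2) has the larger |CFSE|.

(2)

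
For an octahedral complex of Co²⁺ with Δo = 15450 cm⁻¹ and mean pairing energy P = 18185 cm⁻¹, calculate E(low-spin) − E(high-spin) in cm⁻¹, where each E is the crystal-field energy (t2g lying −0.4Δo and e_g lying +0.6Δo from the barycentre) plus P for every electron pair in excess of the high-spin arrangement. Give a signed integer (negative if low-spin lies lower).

Group 9 minus oxidation state +2 gives a d⁷ configuration for Co²⁺.
High-spin: t2g^5 e_g^2, CFSE = -0.8Δo = -12360 cm⁻¹.
Low-spin t2g^6 e_g^1 gives -1.8Δo = -27810 cm⁻¹, but forming 1 extra pair costs 1P = 18185 cm⁻¹, so E(LS) = -27810 + 18185 = -9625 cm⁻¹.
E(LS) − E(HS) = -9625 − (-12360) = 2735 cm⁻¹.

2735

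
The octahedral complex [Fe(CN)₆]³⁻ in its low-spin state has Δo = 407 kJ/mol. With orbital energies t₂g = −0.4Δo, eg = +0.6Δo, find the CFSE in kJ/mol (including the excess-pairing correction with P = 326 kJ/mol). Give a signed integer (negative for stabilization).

-162

Each CN⁻ contributes -1; 6 × (-1) = -6. With overall charge -3, Fe is in the +3 oxidation state.
Fe sits in group 8; removing 3 electrons leaves Fe³⁺ with 8 − 3 = 5 d electrons.
Electron filling gives t₂g⁵ eg⁰.
The orbital stabilization is -2.0Δo = -2.0 × 407 = -814 kJ/mol.
Pairing penalty: 2 pairs vs 0 in the high-spin reference → 2 extra × P = 652 kJ/mol.
Combining: -814 + 652 = -162 kJ/mol.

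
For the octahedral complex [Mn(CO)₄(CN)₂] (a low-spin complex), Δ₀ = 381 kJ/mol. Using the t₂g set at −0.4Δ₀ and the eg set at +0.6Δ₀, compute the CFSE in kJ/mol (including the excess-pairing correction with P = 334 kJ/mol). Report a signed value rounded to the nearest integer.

-94

Ligand charges: 4×(+0) from CO and 2×(-1) from CN⁻ sum to -2; with overall charge +0, Mn is +2.
Group 7 minus oxidation state +2 gives a d⁵ configuration for Mn²⁺.
Electron filling gives t₂g⁵ eg⁰.
The orbital stabilization is -2.0Δ₀ = -2.0 × 381 = -762 kJ/mol.
Relative to high-spin t₂g³ eg² (0 paired), the low-spin configuration has 2 additional pairs, contributing +2 × 334 = +668 kJ/mol.
Net CFSE = -762 + 668 = -94 kJ/mol.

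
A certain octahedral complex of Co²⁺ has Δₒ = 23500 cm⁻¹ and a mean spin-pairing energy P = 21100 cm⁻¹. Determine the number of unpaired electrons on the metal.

1

Co is in group 9, so Co²⁺ is d⁷ (9 − 2 = 7).
Δₒ > P, so pairing is preferred: the ground state is low-spin.
Filling d⁷ accordingly: t2g^6 e_g^1.
Unpaired electrons: 1.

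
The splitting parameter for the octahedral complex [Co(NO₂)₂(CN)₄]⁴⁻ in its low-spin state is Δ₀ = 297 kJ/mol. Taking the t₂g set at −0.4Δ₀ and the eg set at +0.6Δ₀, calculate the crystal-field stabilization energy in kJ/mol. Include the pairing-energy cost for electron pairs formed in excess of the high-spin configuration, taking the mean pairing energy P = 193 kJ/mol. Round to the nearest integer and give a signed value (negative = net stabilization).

-342

Ligand charges: 2×(-1) from NO₂⁻ and 4×(-1) from CN⁻ sum to -6; with overall charge -4, Co is +2.
Group 9 minus oxidation state +2 gives a d⁷ configuration for Co²⁺.
Electron filling gives t₂g⁶ eg¹.
The orbital stabilization is -1.8Δ₀ = -1.8 × 297 = -535 kJ/mol.
High-spin d⁷ would be t₂g⁵ eg² with 2 pairs; low-spin has 3, so 1 excess pair costs +1P = +193 kJ/mol.
Overall CFSE = -535 + 193 = -342 kJ/mol.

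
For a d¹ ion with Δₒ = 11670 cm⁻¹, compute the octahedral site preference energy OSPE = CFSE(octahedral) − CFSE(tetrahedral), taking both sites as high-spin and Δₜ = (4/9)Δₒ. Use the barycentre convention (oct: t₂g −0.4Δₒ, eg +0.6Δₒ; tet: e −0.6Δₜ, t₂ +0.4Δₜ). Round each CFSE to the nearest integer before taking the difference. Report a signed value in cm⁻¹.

-1556

Octahedral high-spin t2g^1 e_g^0: CFSE = -0.4 × 11670 = -4668 cm⁻¹.
Tetrahedral e^1 t2^0 gives -0.6Δₜ = -0.6 × (4/9) × 11670 = -3112 cm⁻¹.
Subtracting, OSPE = -4668 − (-3112) = -1556 cm⁻¹.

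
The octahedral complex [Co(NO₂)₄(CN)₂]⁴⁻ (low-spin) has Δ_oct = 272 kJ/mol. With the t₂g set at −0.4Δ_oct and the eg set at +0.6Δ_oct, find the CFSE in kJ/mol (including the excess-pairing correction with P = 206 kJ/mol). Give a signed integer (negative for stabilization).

-284

Ligand charges: 4×(-1) from NO₂⁻ and 2×(-1) from CN⁻ sum to -6; with overall charge -4, Co is +2.
Co sits in group 9; removing 2 electrons leaves Co²⁺ with 9 − 2 = 7 d electrons.
The d⁷ electrons fill as t₂g⁶ eg¹.
Orbital CFSE = 6(-0.4) + 1(0.6) = -1.8Δ_oct = -1.8 × 272 = -490 kJ/mol.
Pairing penalty: 3 pairs vs 2 in the high-spin reference → 1 extra × P = 206 kJ/mol.
Net CFSE = -490 + 206 = -284 kJ/mol.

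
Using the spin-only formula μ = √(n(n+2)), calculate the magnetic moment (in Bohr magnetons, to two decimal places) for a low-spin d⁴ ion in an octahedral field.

2.83 Bohr magnetons

Configuration: t₂g⁴ eg⁰ → 2 unpaired electrons.
μ(spin-only) = √[2(2+2)] = √8 ≈ 2.83 Bohr magnetons.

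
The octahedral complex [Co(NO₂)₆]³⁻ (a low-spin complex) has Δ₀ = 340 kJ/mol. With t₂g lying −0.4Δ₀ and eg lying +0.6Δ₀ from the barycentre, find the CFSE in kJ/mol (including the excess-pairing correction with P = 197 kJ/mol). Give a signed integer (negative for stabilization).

Each NO₂⁻ contributes -1; 6 × (-1) = -6. With overall charge -3, Co is in the +3 oxidation state.
Co³⁺: group 9, so d-count = 9 − 3 = 6.
Electron filling gives t₂g⁶ eg⁰.
Orbital CFSE = 6(-0.4) + 0(0.6) = -2.4Δ₀ = -2.4 × 340 = -816 kJ/mol.
Pairing penalty: 3 pairs vs 1 in the high-spin reference → 2 extra × P = 394 kJ/mol.
Combining: -816 + 394 = -422 kJ/mol.

-422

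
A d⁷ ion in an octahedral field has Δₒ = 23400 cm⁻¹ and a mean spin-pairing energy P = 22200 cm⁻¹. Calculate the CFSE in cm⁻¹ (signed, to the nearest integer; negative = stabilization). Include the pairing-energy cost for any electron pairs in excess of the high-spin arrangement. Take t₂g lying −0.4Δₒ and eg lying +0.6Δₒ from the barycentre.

-19920

Here Δₒ > P (23400 > 22200), so the low-spin state is favoured.
That gives t₂g⁶ eg¹.
Orbital CFSE = -1.8Δₒ = -1.8 × 23400 = -42120 cm⁻¹.
Excess pairs vs high-spin: 3 − 2 = 1; pairing cost = +22200 cm⁻¹.
Net CFSE = -42120 + 22200 = -19920 cm⁻¹.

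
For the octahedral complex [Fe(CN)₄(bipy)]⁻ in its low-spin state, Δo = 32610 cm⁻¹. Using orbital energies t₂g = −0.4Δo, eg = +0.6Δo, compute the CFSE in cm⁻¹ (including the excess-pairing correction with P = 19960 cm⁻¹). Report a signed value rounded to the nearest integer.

-25300

Ligand charges: 4×(-1) from CN⁻ and 1×(+0) from bipy sum to -4; with overall charge -1, Fe is +3.
Group 8 minus oxidation state +3 gives a d⁵ configuration for Fe³⁺.
The d⁵ electrons fill as t₂g⁵ eg⁰.
CFSE(orbital) = 5×(-0.4Δo) + 0×(0.6Δo) = -2.0Δo; with Δo = 32610 cm⁻¹ that is -65220 cm⁻¹.
Relative to high-spin t₂g³ eg² (0 paired), the low-spin configuration has 2 additional pairs, contributing +2 × 19960 = +39920 cm⁻¹.
Overall CFSE = -65220 + 39920 = -25300 cm⁻¹.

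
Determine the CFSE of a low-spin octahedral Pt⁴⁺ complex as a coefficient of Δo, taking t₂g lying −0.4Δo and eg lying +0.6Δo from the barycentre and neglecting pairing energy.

Pt is in group 10, so Pt⁴⁺ is d⁶ (10 − 4 = 6).
Configuration: t₂g⁶ eg⁰.
CFSE = 6(-0.4Δo) + 0(0.6Δo) = -2.4Δo + 0.0Δo = -2.4Δo.

-2.4 Δo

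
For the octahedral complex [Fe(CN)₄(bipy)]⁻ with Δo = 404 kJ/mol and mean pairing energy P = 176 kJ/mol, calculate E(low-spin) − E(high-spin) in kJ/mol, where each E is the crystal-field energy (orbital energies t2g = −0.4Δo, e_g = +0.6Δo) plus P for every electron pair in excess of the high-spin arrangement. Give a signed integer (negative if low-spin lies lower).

-456

Ligand charges: 4×(-1) from CN⁻ and 1×(+0) from bipy sum to -4; with overall charge -1, Fe is +3.
Fe sits in group 8; removing 3 electrons leaves Fe³⁺ with 8 − 3 = 5 d electrons.
High-spin: t2g^3 e_g^2, CFSE = 0.0Δo = 0 kJ/mol.
For low-spin the configuration is t2g^5 e_g^0: orbital energy -2.0 × 404 = -808 kJ/mol, and 2 additional pairs relative to high-spin add 352 kJ/mol, giving -456 kJ/mol.
Thus E(LS) − E(HS) = -456 kJ/mol.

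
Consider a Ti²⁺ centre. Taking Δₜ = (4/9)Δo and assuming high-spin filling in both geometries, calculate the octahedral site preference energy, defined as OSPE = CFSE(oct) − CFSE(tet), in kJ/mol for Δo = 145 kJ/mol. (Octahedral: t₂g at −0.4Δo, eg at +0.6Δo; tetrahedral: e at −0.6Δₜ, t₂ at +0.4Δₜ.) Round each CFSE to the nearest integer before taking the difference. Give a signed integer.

Group 4 minus oxidation state +2 gives a d² configuration for Ti²⁺.
Octahedral high-spin t₂g² eg⁰: CFSE = -0.8 × 145 = -116 kJ/mol.
Tetrahedral e² t₂⁰ gives -1.2Δₜ = -1.2 × (4/9) × 145 = -77 kJ/mol.
OSPE = CFSE(oct) − CFSE(tet) = -116 − (-77) = -39 kJ/mol.

-39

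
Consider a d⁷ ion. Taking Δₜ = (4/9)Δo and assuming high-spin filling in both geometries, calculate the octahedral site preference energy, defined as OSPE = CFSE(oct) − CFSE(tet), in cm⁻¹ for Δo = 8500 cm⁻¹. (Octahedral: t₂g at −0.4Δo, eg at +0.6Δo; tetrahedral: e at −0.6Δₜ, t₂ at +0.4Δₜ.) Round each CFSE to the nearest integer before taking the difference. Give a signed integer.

-2267

Octahedral (high-spin): t₂g⁵ eg², CFSE = 5(−0.4) + 2(+0.6) = -0.8Δo = -0.8 × 8500 = -6800 cm⁻¹.
Tetrahedral: e⁴ t₂³, CFSE = 4(−0.6) + 3(+0.4) = -1.2Δₜ = -1.2 × (4/9) × 8500 = -4533 cm⁻¹.
OSPE = -6800 − (-4533) = -2267 cm⁻¹.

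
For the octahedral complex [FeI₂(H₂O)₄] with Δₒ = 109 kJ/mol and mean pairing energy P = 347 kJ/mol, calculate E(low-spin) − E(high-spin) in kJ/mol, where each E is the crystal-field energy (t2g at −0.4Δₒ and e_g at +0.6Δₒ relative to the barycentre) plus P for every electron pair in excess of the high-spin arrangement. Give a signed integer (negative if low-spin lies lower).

476

Ligand charges: 2×(-1) from I⁻ and 4×(+0) from H₂O sum to -2; with overall charge +0, Fe is +2.
Fe is in group 8, so Fe²⁺ is d⁶ (8 − 2 = 6).
High-spin d⁶ fills as t2g^4 e_g^2 with CFSE 4(−0.4) + 2(+0.6) = -0.4Δₒ = -44 kJ/mol.
Low-spin: t2g^6 e_g^0, orbital CFSE = -2.4Δₒ = -262 kJ/mol; plus 2 excess pairs × P = +694 kJ/mol; total 432 kJ/mol.
Thus E(LS) − E(HS) = 476 kJ/mol.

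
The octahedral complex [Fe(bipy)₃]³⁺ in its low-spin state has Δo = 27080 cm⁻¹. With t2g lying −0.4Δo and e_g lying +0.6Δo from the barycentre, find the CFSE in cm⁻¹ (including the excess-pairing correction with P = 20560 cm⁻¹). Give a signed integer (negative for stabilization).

bipy is neutral, so the +3 overall charge sits on Fe: oxidation state +3.
Group 8 minus oxidation state +3 gives a d⁵ configuration for Fe³⁺.
The d⁵ electrons fill as t2g^5 e_g^0.
Orbital CFSE = 5(-0.4) + 0(0.6) = -2.0Δo = -2.0 × 27080 = -54160 cm⁻¹.
Relative to high-spin t2g^3 e_g^2 (0 paired), the low-spin configuration has 2 additional pairs, contributing +2 × 20560 = +41120 cm⁻¹.
Combining: -54160 + 41120 = -13040 cm⁻¹.

-13040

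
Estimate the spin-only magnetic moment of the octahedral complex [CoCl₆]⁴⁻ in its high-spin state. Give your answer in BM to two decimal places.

Each Cl⁻ contributes -1; 6 × (-1) = -6. With overall charge -4, Co is in the +2 oxidation state.
Group 9 minus oxidation state +2 gives a d⁷ configuration for Co²⁺.
Configuration: t₂g⁵ eg² → 3 unpaired electrons.
μ(spin-only) = √[3(3+2)] = √15 ≈ 3.87 BM.

3.87 BM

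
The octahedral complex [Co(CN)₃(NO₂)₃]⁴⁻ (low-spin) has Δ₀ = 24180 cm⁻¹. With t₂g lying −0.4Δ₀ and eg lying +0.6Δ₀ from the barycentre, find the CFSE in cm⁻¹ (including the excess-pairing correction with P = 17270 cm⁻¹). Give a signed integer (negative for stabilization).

-26254

Ligand charges: 3×(-1) from CN⁻ and 3×(-1) from NO₂⁻ sum to -6; with overall charge -4, Co is +2.
Co is in group 9, so Co²⁺ is d⁷ (9 − 2 = 7).
The d⁷ electrons fill as t₂g⁶ eg¹.
Orbital CFSE = 6(-0.4) + 1(0.6) = -1.8Δ₀ = -1.8 × 24180 = -43524 cm⁻¹.
Pairing penalty: 3 pairs vs 2 in the high-spin reference → 1 extra × P = 17270 cm⁻¹.
Combining: -43524 + 17270 = -26254 cm⁻¹.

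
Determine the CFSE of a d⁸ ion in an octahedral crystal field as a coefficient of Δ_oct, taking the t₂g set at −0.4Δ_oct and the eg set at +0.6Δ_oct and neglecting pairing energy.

-1.2 Δ_oct

Configuration: t₂g⁶ eg².
CFSE = 6(-0.4Δ_oct) + 2(0.6Δ_oct) = -2.4Δ_oct + 1.2Δ_oct = -1.2Δ_oct.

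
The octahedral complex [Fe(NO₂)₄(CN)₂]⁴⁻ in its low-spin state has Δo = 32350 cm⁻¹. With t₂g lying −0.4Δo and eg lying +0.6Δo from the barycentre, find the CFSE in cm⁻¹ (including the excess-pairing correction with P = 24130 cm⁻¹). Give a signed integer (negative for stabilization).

Ligand charges: 4×(-1) from NO₂⁻ and 2×(-1) from CN⁻ sum to -6; with overall charge -4, Fe is +2.
Group 8 minus oxidation state +2 gives a d⁶ configuration for Fe²⁺.
Electron filling gives t₂g⁶ eg⁰.
Orbital CFSE = 6(-0.4) + 0(0.6) = -2.4Δo = -2.4 × 32350 = -77640 cm⁻¹.
Pairing penalty: 3 pairs vs 1 in the high-spin reference → 2 extra × P = 48260 cm⁻¹.
Net CFSE = -77640 + 48260 = -29380 cm⁻¹.

-29380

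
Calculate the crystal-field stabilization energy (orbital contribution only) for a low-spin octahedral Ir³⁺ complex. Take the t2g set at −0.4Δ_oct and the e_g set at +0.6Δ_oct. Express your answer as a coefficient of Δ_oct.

-2.4 Δ_oct

Ir³⁺: group 9, so d-count = 9 − 3 = 6.
Configuration: t2g^6 e_g^0.
CFSE = 6(-0.4Δ_oct) + 0(0.6Δ_oct) = -2.4Δ_oct + 0.0Δ_oct = -2.4Δ_oct.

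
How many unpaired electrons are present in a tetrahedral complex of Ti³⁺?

Ti sits in group 4; removing 3 electrons leaves Ti³⁺ with 4 − 3 = 1 d electrons.
Tetrahedral fields are weak (Δₜ ≈ 4/9 Δₒ), so electrons fill high-spin.
Configuration: e^1 t2^0, giving 1 unpaired electron.

1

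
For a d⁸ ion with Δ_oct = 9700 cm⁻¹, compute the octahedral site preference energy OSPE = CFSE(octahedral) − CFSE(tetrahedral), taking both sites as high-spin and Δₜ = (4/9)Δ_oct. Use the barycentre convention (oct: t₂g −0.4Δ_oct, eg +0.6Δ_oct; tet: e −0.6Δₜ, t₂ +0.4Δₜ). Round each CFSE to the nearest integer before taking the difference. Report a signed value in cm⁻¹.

-8191

Octahedral (high-spin): t₂g⁶ eg², CFSE = 6(−0.4) + 2(+0.6) = -1.2Δ_oct = -1.2 × 9700 = -11640 cm⁻¹.
In a tetrahedral site the filling is e⁴ t₂⁴: CFSE(tet) = -0.8Δₜ = -0.8 × (4/9)(9700) = -3449 cm⁻¹.
Subtracting, OSPE = -11640 − (-3449) = -8191 cm⁻¹.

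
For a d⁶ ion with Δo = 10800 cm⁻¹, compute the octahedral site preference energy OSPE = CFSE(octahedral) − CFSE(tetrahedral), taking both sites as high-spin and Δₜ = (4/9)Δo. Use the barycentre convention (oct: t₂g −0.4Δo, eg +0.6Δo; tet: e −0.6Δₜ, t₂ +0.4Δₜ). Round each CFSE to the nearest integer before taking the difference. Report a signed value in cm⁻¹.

Octahedral (high-spin): t₂g⁴ eg², CFSE = 4(−0.4) + 2(+0.6) = -0.4Δo = -0.4 × 10800 = -4320 cm⁻¹.
In a tetrahedral site the filling is e³ t₂³: CFSE(tet) = -0.6Δₜ = -0.6 × (4/9)(10800) = -2880 cm⁻¹.
OSPE = CFSE(oct) − CFSE(tet) = -4320 − (-2880) = -1440 cm⁻¹.

-1440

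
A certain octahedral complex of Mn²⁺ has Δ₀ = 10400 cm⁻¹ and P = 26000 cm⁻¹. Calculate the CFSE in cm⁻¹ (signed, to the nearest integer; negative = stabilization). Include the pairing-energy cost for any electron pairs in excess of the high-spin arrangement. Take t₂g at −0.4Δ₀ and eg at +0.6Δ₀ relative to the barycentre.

0

Group 7 minus oxidation state +2 gives a d⁵ configuration for Mn²⁺.
Δ₀ < P, so pairing is avoided: the ground state is high-spin.
That gives t₂g³ eg².
Orbital CFSE = 0.0Δ₀ = 0.0 × 10400 = 0 cm⁻¹.
High-spin has no excess pairs, so no pairing correction applies.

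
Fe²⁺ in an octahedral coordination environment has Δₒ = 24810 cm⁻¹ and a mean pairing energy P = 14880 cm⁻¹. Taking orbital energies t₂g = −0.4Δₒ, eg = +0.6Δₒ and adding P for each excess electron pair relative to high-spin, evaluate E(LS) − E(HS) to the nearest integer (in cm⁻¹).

Fe sits in group 8; removing 2 electrons leaves Fe²⁺ with 8 − 2 = 6 d electrons.
High-spin d⁶ fills as t₂g⁴ eg² with CFSE 4(−0.4) + 2(+0.6) = -0.4Δₒ = -9924 cm⁻¹.
Low-spin: t₂g⁶ eg⁰, orbital CFSE = -2.4Δₒ = -59544 cm⁻¹; plus 2 excess pairs × P = +29760 cm⁻¹; total -29784 cm⁻¹.
The difference is -29784 − (-9924) = -19860 cm⁻¹, so low-spin lies lower.

-19860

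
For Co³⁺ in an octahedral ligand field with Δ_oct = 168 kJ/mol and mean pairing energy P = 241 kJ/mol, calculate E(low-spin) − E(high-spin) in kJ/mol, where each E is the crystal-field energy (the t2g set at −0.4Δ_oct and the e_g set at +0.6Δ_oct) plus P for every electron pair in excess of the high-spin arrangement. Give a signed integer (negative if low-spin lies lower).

146

Group 9 minus oxidation state +3 gives a d⁶ configuration for Co³⁺.
High-spin: t2g^4 e_g^2, CFSE = -0.4Δ_oct = -67 kJ/mol.
For low-spin the configuration is t2g^6 e_g^0: orbital energy -2.4 × 168 = -403 kJ/mol, and 2 additional pairs relative to high-spin add 482 kJ/mol, giving 79 kJ/mol.
Thus E(LS) − E(HS) = 146 kJ/mol.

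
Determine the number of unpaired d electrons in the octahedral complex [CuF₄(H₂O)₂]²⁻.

1

Ligand charges: 4×(-1) from F⁻ and 2×(+0) from H₂O sum to -4; with overall charge -2, Cu is +2.
Cu is in group 11, so Cu²⁺ is d⁹ (11 − 2 = 9).
Configuration: t2g^6 e_g^3, giving 1 unpaired electron.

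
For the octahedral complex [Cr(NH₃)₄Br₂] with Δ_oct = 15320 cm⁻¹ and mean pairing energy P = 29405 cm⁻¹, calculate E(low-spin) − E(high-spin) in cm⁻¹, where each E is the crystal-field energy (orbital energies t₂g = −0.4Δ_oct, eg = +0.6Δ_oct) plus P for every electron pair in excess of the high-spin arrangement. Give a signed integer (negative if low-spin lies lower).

14085

Ligand charges: 4×(+0) from NH₃ and 2×(-1) from Br⁻ sum to -2; with overall charge +0, Cr is +2.
Group 6 minus oxidation state +2 gives a d⁴ configuration for Cr²⁺.
High-spin d⁴ fills as t₂g³ eg¹ with CFSE 3(−0.4) + 1(+0.6) = -0.6Δ_oct = -9192 cm⁻¹.
Low-spin: t₂g⁴ eg⁰, orbital CFSE = -1.6Δ_oct = -24512 cm⁻¹; plus 1 excess pair × P = +29405 cm⁻¹; total 4893 cm⁻¹.
Thus E(LS) − E(HS) = 14085 cm⁻¹.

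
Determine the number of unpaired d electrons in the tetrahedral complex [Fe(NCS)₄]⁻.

5

Each NCS⁻ contributes -1; 4 × (-1) = -4. With overall charge -1, Fe is in the +3 oxidation state.
Fe is in group 8, so Fe³⁺ is d⁵ (8 − 3 = 5).
Tetrahedral fields are weak (Δₜ ≈ 4/9 Δₒ), so electrons fill high-spin.
Configuration: e² t₂³, giving 5 unpaired electrons.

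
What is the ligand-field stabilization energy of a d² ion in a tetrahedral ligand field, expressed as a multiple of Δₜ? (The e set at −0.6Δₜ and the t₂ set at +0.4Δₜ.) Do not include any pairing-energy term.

-1.2 Δₜ

With tetrahedral geometry the complex is necessarily high-spin.
Configuration: e² t₂⁰.
CFSE = 2(-0.6Δₜ) + 0(0.4Δₜ) = -1.2Δₜ + 0.0Δₜ = -1.2Δₜ.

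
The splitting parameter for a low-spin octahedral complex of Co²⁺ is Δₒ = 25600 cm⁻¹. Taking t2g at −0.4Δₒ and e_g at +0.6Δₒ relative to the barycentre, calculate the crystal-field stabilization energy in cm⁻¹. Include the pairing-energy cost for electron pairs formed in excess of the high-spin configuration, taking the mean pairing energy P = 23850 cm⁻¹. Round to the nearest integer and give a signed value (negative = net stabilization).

Group 9 minus oxidation state +2 gives a d⁷ configuration for Co²⁺.
Configuration: t2g^6 e_g^1.
The orbital stabilization is -1.8Δₒ = -1.8 × 25600 = -46080 cm⁻¹.
Relative to high-spin t2g^5 e_g^2 (2 paired), the low-spin configuration has 1 additional pair, contributing +1 × 23850 = +23850 cm⁻¹.
Overall CFSE = -46080 + 23850 = -22230 cm⁻¹.

-22230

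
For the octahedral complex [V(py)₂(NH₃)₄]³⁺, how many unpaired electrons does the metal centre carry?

Ligand charges: 2×(+0) from py and 4×(+0) from NH₃ sum to +0; with overall charge +3, V is +3.
V sits in group 5; removing 3 electrons leaves V³⁺ with 5 − 3 = 2 d electrons.
Configuration: t2g^2 e_g^0, giving 2 unpaired electrons.

2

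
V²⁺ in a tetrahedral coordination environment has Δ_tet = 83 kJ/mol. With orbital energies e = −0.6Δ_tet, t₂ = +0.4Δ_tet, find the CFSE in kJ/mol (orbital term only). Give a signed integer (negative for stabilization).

V is in group 5, so V²⁺ is d³ (5 − 2 = 3).
Tetrahedral splitting is small, so the complex is high-spin.
Configuration: e² t₂¹.
The orbital stabilization is -0.8Δ_tet = -0.8 × 83 = -66 kJ/mol.

-66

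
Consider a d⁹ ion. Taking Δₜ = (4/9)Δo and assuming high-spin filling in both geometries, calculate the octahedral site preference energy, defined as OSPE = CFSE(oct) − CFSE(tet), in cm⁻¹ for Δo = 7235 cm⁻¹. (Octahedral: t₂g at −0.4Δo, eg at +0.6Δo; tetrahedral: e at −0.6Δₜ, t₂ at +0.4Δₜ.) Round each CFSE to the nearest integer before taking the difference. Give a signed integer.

Octahedral high-spin t₂g⁶ eg³: CFSE = -0.6 × 7235 = -4341 cm⁻¹.
Tetrahedral e⁴ t₂⁵ gives -0.4Δₜ = -0.4 × (4/9) × 7235 = -1286 cm⁻¹.
OSPE = -4341 − (-1286) = -3055 cm⁻¹.

-3055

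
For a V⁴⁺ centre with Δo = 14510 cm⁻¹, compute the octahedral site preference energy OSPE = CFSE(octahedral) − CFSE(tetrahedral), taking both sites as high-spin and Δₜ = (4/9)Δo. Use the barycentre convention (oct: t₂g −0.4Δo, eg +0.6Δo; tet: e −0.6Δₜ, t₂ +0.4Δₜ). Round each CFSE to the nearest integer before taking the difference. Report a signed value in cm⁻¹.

-1935

V⁴⁺: group 5, so d-count = 5 − 4 = 1.
In an octahedral site d¹ (HS) is t2g^1 e_g^0, giving CFSE(oct) = -0.4Δo = -5804 cm⁻¹.
Tetrahedral: e^1 t2^0, CFSE = 1(−0.6) + 0(+0.4) = -0.6Δₜ = -0.6 × (4/9) × 14510 = -3869 cm⁻¹.
OSPE = -5804 − (-3869) = -1935 cm⁻¹.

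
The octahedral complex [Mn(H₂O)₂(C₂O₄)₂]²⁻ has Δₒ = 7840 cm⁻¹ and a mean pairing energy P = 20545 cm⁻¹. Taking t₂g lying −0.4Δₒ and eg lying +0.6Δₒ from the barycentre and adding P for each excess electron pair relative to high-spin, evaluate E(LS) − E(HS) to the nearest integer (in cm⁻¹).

25410

Ligand charges: 2×(+0) from H₂O and 2×(-2) from C₂O₄²⁻ sum to -4; with overall charge -2, Mn is +2.
Mn sits in group 7; removing 2 electrons leaves Mn²⁺ with 7 − 2 = 5 d electrons.
High-spin d⁵ fills as t₂g³ eg² with CFSE 3(−0.4) + 2(+0.6) = 0.0Δₒ = 0 cm⁻¹.
Low-spin: t₂g⁵ eg⁰, orbital CFSE = -2.0Δₒ = -15680 cm⁻¹; plus 2 excess pairs × P = +41090 cm⁻¹; total 25410 cm⁻¹.
Thus E(LS) − E(HS) = 25410 cm⁻¹.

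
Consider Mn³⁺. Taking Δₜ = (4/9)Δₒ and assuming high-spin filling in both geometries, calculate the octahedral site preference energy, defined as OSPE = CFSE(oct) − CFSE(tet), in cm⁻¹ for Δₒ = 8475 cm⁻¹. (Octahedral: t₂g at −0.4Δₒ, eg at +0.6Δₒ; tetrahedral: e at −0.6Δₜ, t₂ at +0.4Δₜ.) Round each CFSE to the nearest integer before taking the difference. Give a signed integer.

-3578

Mn sits in group 7; removing 3 electrons leaves Mn³⁺ with 7 − 3 = 4 d electrons.
Octahedral high-spin t2g^3 e_g^1: CFSE = -0.6 × 8475 = -5085 cm⁻¹.
Tetrahedral: e^2 t2^2, CFSE = 2(−0.6) + 2(+0.4) = -0.4Δₜ = -0.4 × (4/9) × 8475 = -1507 cm⁻¹.
Subtracting, OSPE = -5085 − (-1507) = -3578 cm⁻¹.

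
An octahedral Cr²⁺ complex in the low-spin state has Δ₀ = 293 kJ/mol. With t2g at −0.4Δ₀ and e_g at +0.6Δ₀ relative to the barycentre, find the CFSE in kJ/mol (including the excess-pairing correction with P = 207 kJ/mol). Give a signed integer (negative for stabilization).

Group 6 minus oxidation state +2 gives a d⁴ configuration for Cr²⁺.
Configuration: t2g^4 e_g^0.
The orbital stabilization is -1.6Δ₀ = -1.6 × 293 = -469 kJ/mol.
High-spin d⁴ would be t2g^3 e_g^1 with 0 pairs; low-spin has 1, so 1 excess pair costs +1P = +207 kJ/mol.
Combining: -469 + 207 = -262 kJ/mol.

-262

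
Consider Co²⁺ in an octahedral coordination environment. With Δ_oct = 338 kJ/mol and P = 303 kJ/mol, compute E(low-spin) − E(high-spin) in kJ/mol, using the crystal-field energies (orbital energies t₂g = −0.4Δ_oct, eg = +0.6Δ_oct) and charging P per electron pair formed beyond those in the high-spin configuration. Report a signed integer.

Co sits in group 9; removing 2 electrons leaves Co²⁺ with 9 − 2 = 7 d electrons.
High-spin d⁷ fills as t₂g⁵ eg² with CFSE 5(−0.4) + 2(+0.6) = -0.8Δ_oct = -270 kJ/mol.
Low-spin: t₂g⁶ eg¹, orbital CFSE = -1.8Δ_oct = -608 kJ/mol; plus 1 excess pair × P = +303 kJ/mol; total -305 kJ/mol.
The difference is -305 − (-270) = -35 kJ/mol, so low-spin lies lower.

-35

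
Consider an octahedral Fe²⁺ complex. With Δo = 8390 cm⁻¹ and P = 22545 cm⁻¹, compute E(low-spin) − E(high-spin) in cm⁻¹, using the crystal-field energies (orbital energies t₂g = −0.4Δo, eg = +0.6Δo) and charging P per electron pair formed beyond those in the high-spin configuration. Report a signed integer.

28310

Fe sits in group 8; removing 2 electrons leaves Fe²⁺ with 8 − 2 = 6 d electrons.
In the high-spin limit (t₂g⁴ eg²) the orbital term is -0.4Δo = -3356 cm⁻¹, with no excess pairing.
Low-spin t₂g⁶ eg⁰ gives -2.4Δo = -20136 cm⁻¹, but forming 2 extra pairs costs 2P = 45090 cm⁻¹, so E(LS) = -20136 + 45090 = 24954 cm⁻¹.
Thus E(LS) − E(HS) = 28310 cm⁻¹.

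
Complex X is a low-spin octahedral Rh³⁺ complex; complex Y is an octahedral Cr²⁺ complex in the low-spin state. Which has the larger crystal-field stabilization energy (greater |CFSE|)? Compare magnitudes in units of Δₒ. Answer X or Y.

X

X: Group 9 minus oxidation state +3 gives a d⁶ configuration for Rh³⁺; t2g^6 e_g^0, CFSE = -2.4Δₒ.
Y: Cr is in group 6, so Cr²⁺ is d⁴ (6 − 2 = 4); t₂g⁴ eg⁰, CFSE = -1.6Δₒ.
So X has the larger |CFSE|.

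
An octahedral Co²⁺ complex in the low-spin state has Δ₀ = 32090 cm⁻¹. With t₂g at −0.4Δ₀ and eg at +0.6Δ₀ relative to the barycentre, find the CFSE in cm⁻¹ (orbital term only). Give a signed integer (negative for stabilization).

Co sits in group 9; removing 2 electrons leaves Co²⁺ with 9 − 2 = 7 d electrons.
The d⁷ electrons fill as t₂g⁶ eg¹.
The orbital stabilization is -1.8Δ₀ = -1.8 × 32090 = -57762 cm⁻¹.

-57762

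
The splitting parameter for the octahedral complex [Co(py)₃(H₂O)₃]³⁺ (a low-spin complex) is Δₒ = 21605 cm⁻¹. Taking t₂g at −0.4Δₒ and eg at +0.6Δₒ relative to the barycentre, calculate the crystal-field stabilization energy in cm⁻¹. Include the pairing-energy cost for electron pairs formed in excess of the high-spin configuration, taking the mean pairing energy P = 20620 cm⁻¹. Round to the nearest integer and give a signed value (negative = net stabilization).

Ligand charges: 3×(+0) from py and 3×(+0) from H₂O sum to +0; with overall charge +3, Co is +3.
Co³⁺: group 9, so d-count = 9 − 3 = 6.
Configuration: t₂g⁶ eg⁰.
The orbital stabilization is -2.4Δₒ = -2.4 × 21605 = -51852 cm⁻¹.
Pairing penalty: 3 pairs vs 1 in the high-spin reference → 2 extra × P = 41240 cm⁻¹.
Net CFSE = -51852 + 41240 = -10612 cm⁻¹.

-10612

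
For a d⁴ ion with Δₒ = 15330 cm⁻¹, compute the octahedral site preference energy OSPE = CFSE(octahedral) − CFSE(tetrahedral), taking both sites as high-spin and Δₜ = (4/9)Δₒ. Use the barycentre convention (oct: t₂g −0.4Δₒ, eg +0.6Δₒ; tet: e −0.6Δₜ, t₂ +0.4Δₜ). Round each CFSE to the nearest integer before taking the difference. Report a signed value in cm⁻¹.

In an octahedral site d⁴ (HS) is t2g^3 e_g^1, giving CFSE(oct) = -0.6Δₒ = -9198 cm⁻¹.
In a tetrahedral site the filling is e^2 t2^2: CFSE(tet) = -0.4Δₜ = -0.4 × (4/9)(15330) = -2725 cm⁻¹.
Subtracting, OSPE = -9198 − (-2725) = -6473 cm⁻¹.

-6473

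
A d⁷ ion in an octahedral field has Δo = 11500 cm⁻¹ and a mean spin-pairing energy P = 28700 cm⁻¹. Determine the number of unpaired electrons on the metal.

3

Here Δo < P (11500 < 28700), so the high-spin state is favoured.
Filling d⁷ accordingly: t2g^5 e_g^2.
Unpaired electrons: 3.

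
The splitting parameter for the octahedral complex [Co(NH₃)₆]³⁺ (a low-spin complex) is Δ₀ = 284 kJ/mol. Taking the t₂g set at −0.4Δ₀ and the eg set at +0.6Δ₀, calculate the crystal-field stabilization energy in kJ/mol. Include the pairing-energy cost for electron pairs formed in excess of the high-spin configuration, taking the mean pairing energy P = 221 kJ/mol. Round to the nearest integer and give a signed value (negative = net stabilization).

-240

NH₃ is neutral, so the +3 overall charge sits on Co: oxidation state +3.
Co³⁺: group 9, so d-count = 9 − 3 = 6.
Electron filling gives t₂g⁶ eg⁰.
The orbital stabilization is -2.4Δ₀ = -2.4 × 284 = -682 kJ/mol.
High-spin d⁶ would be t₂g⁴ eg² with 1 pair; low-spin has 3, so 2 excess pairs cost +2P = +442 kJ/mol.
Combining: -682 + 442 = -240 kJ/mol.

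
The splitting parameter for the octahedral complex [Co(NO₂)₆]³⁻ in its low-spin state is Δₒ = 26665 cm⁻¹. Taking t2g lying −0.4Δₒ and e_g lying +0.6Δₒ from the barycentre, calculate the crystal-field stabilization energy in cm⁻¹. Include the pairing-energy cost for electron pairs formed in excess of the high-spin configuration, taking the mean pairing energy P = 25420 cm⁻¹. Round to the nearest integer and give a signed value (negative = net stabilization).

Each NO₂⁻ contributes -1; 6 × (-1) = -6. With overall charge -3, Co is in the +3 oxidation state.
Co³⁺: group 9, so d-count = 9 − 3 = 6.
The d⁶ electrons fill as t2g^6 e_g^0.
Orbital CFSE = 6(-0.4) + 0(0.6) = -2.4Δₒ = -2.4 × 26665 = -63996 cm⁻¹.
High-spin d⁶ would be t2g^4 e_g^2 with 1 pair; low-spin has 3, so 2 excess pairs cost +2P = +50840 cm⁻¹.
Overall CFSE = -63996 + 50840 = -13156 cm⁻¹.

-13156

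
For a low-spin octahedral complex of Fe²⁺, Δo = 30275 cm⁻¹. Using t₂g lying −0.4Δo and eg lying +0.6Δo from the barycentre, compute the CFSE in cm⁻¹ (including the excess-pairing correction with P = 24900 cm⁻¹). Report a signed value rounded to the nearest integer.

-22860

Fe is in group 8, so Fe²⁺ is d⁶ (8 − 2 = 6).
Electron filling gives t₂g⁶ eg⁰.
Orbital CFSE = 6(-0.4) + 0(0.6) = -2.4Δo = -2.4 × 30275 = -72660 cm⁻¹.
High-spin d⁶ would be t₂g⁴ eg² with 1 pair; low-spin has 3, so 2 excess pairs cost +2P = +49800 cm⁻¹.
Net CFSE = -72660 + 49800 = -22860 cm⁻¹.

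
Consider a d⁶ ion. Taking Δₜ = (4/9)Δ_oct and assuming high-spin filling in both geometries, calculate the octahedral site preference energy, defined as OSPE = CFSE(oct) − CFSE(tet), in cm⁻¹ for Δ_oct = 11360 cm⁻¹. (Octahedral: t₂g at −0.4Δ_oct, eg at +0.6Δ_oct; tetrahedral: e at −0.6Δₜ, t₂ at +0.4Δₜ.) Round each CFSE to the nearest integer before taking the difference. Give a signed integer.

In an octahedral site d⁶ (HS) is t₂g⁴ eg², giving CFSE(oct) = -0.4Δ_oct = -4544 cm⁻¹.
Tetrahedral: e³ t₂³, CFSE = 3(−0.6) + 3(+0.4) = -0.6Δₜ = -0.6 × (4/9) × 11360 = -3029 cm⁻¹.
OSPE = CFSE(oct) − CFSE(tet) = -4544 − (-3029) = -1515 cm⁻¹.

-1515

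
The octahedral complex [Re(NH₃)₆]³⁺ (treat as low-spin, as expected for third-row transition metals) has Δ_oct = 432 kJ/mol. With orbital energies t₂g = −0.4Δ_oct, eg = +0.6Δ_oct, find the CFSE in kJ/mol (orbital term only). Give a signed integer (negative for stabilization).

-691

NH₃ is neutral, so the +3 overall charge sits on Re: oxidation state +3.
Re is in group 7, so Re³⁺ is d⁴ (7 − 3 = 4).
Electron filling gives t₂g⁴ eg⁰.
The orbital stabilization is -1.6Δ_oct = -1.6 × 432 = -691 kJ/mol.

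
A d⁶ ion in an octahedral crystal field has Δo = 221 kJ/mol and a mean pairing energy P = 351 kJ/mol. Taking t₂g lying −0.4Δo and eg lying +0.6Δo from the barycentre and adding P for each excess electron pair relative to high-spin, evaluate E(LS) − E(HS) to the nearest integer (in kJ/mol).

In the high-spin limit (t₂g⁴ eg²) the orbital term is -0.4Δo = -88 kJ/mol, with no excess pairing.
Low-spin: t₂g⁶ eg⁰, orbital CFSE = -2.4Δo = -530 kJ/mol; plus 2 excess pairs × P = +702 kJ/mol; total 172 kJ/mol.
The difference is 172 − (-88) = 260 kJ/mol, so high-spin lies lower.

260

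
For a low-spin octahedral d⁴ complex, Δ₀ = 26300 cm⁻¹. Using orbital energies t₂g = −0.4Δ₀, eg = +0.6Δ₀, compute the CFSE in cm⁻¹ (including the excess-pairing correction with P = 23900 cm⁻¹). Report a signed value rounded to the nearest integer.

Configuration: t₂g⁴ eg⁰.
Orbital CFSE = 4(-0.4) + 0(0.6) = -1.6Δ₀ = -1.6 × 26300 = -42080 cm⁻¹.
High-spin d⁴ would be t₂g³ eg¹ with 0 pairs; low-spin has 1, so 1 excess pair costs +1P = +23900 cm⁻¹.
Net CFSE = -42080 + 23900 = -18180 cm⁻¹.

-18180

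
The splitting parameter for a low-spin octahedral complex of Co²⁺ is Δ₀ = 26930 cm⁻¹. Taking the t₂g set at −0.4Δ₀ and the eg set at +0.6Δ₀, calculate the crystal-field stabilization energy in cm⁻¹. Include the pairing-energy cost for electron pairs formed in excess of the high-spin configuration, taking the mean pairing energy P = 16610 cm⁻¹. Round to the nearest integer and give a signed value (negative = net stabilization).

Co sits in group 9; removing 2 electrons leaves Co²⁺ with 9 − 2 = 7 d electrons.
Configuration: t₂g⁶ eg¹.
Orbital CFSE = 6(-0.4) + 1(0.6) = -1.8Δ₀ = -1.8 × 26930 = -48474 cm⁻¹.
Pairing penalty: 3 pairs vs 2 in the high-spin reference → 1 extra × P = 16610 cm⁻¹.
Overall CFSE = -48474 + 16610 = -31864 cm⁻¹.

-31864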